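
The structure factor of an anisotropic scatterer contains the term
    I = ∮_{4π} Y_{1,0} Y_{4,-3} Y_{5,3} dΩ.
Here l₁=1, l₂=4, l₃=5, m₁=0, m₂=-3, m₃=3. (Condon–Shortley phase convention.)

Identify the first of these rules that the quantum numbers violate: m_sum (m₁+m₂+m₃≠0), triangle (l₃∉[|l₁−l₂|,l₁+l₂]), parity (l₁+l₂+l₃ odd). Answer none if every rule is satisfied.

azimuthal sum: 0 − 3 + 3 = 0  ✓
3 ≤ 5 ≤ 5 (triangle on l)  ✓
L = 1 + 4 + 5 = 10 (even)  ✓

none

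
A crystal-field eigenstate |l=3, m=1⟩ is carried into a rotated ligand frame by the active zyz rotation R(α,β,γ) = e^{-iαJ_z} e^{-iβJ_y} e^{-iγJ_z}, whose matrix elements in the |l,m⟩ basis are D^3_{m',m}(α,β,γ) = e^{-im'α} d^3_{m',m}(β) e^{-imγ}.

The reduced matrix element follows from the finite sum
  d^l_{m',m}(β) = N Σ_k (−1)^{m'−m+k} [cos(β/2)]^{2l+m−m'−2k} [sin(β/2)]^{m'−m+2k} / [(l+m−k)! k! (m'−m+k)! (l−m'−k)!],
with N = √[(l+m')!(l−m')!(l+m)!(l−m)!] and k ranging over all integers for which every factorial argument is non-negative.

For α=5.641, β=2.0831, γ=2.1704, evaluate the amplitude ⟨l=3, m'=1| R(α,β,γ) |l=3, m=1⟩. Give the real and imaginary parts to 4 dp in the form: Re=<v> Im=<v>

First d^3_{1,1}(β=2.0831), then the phase factors e^{-i(1)α} and e^{-i(1)γ}:
With c≡cos(β/2)=0.504883 and s≡sin(β/2)=0.863188, N=[24·2·24·2]^{1/2}=48.000000
The bounds max(0,m−m')=0 and min(l+m,l−m')=2 give 3 terms
  k=0: (−1)^0·48.0000/(48)·0.5049^6·0.8632^0 = +0.016563
  k=1: (−1)^1·48.0000/(6)·0.5049^4·0.8632^2 = -0.387314
  k=2: (−1)^2·48.0000/(8)·0.5049^2·0.8632^4 = +0.849090
d^3_{1,1}(2.0831) = +0.016563 -0.387314 +0.849090 = +0.478339
D = (+0.800789+0.598947i)·(+0.478339)·(-0.564315-0.825559i) = +0.020362-0.477906i

Re=0.0204 Im=-0.4779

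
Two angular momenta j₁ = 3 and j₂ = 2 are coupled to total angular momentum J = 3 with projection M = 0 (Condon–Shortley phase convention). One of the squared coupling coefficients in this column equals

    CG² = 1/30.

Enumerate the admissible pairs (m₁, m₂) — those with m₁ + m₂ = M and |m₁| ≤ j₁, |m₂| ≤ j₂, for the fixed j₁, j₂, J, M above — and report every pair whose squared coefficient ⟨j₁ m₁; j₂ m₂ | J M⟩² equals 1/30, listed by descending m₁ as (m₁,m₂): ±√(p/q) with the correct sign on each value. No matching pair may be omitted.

(1,-1): +√(1/30); (-1,1): +√(1/30)

Admissible pairs with m₁+m₂ = M = 0: (-2,2), (-1,1), (0,0), (1,-1), (2,-2)
  (m₁,m₂)=(2,-2): CG² = 1/3, CG = +√(1/3)
  (m₁,m₂)=(1,-1): CG² = 1/30, CG = +√(1/30)   ← matches the target
  (m₁,m₂)=(0,0): CG² = 4/15, CG = −√(4/15)
  (m₁,m₂)=(-1,1): CG² = 1/30, CG = +√(1/30)   ← matches the target
  (m₁,m₂)=(-2,2): CG² = 1/3, CG = +√(1/3)
Pairs with CG² = 1/30: (1,-1): +√(1/30); (-1,1): +√(1/30)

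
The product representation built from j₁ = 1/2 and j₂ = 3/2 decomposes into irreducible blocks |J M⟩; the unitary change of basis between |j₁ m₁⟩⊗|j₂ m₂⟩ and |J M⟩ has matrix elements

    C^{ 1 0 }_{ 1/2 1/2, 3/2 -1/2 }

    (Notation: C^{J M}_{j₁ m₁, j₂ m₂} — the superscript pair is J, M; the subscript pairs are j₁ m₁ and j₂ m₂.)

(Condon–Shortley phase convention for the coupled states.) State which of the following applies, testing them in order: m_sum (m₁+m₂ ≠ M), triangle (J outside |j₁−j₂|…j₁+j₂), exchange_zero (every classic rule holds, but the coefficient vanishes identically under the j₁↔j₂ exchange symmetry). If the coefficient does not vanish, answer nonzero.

nonzero

m-sum: m₁+m₂ = 1/2+(-1/2) = 0, M = 0  ✓
triangle: |j₁−j₂| = 1 ≤ J = 1 ≤ j₁+j₂ = 2  ✓
exchange: j₁≠j₂ or m₁≠m₂ — the exchange symmetry imposes no constraint here
value check: CG = +√(1/2) = +0.707107 ≠ 0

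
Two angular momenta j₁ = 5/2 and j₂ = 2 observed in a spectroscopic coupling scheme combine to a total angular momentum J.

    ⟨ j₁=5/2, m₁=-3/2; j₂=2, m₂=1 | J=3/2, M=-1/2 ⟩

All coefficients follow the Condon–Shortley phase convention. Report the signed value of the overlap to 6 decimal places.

+√(2/105) ≈ +0.138013

triangle: 3!*2!*1!/7! = 12/5040
(j±m)!: 1!*4!*3!*1!*1!*2! = 288
prefactor² = (2J+1)*Δ*N² = 96/35
  k=2: +1/(2!*1!*2!*1!*0!*0!) = 1/4
  k=3: −1/(3!*0!*1!*0!*1!*1!) = -1/6
Σ = 1/12  ⇒  CG² = 96/35*(1/12)² = 2/105
CG = +√(2/105) = +0.138013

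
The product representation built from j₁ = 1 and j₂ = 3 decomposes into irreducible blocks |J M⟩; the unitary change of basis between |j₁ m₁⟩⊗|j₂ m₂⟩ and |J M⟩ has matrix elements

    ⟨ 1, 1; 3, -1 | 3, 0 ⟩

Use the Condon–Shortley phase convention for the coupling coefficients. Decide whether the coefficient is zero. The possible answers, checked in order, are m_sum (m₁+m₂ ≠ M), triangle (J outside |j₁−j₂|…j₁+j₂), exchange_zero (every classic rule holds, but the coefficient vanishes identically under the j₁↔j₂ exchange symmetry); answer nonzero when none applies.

nonzero

m-sum: m₁+m₂ = 1+(-1) = 0, M = 0  ✓
triangle: |j₁−j₂| = 2 ≤ J = 3 ≤ j₁+j₂ = 4  ✓
exchange: j₁≠j₂ or m₁≠m₂ — the exchange symmetry imposes no constraint here
value check: CG = +√(1/2) = +0.707107 ≠ 0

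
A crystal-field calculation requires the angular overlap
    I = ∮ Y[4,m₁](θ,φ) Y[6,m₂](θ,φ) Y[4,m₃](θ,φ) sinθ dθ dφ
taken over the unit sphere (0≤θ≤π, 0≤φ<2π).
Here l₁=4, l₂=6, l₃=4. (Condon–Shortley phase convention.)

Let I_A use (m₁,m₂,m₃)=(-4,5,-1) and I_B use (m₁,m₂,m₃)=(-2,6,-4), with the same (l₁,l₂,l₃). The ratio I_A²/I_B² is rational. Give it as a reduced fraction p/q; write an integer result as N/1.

l's match ⇒ only the (l;m) 3-j factors differ between A and B.
A: triangle coeff Δ(4,6,4) = 1/1261260; Σ_t [6,6]: t=6:+1/172800 = 1/172800; (3j)²=2/65 [(4 6 4; -4 5 -1)], sign=-1
B: triangle coeff Δ(4,6,4) = 1/1261260; Σ_t [6,6]: t=6:+1/1036800 = 1/1036800; (3j)²=4/195 [(4 6 4; -2 6 -4)], sign=+1
I_A²/I_B² = (2/65)/(4/195) = 3/2

3/2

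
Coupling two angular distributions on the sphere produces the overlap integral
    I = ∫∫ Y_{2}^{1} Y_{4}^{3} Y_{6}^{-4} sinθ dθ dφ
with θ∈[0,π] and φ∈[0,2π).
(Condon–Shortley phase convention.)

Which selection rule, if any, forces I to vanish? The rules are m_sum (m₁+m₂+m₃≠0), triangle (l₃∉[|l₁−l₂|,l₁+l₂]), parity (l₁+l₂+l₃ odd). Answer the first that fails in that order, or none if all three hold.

m₁+m₂+m₃ = 1 + 3 − 4 = 0  ✓
triangle: |2−4|=2 ≤ l₃=6 ≤ 2+4=6  ✓
parity: l₁+l₂+l₃ = 12 is even  ✓

none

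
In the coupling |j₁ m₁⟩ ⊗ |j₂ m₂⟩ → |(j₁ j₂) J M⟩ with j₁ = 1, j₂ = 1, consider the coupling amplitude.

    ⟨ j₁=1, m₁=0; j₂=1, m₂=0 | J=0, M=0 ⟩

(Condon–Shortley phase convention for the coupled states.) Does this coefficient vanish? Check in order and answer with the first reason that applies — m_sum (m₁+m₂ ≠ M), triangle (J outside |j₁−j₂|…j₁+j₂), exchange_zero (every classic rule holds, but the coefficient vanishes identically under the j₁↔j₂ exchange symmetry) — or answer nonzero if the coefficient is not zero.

m-sum: m₁+m₂ = 0+0 = 0, M = 0  ✓
triangle: |j₁−j₂| = 0 ≤ J = 0 ≤ j₁+j₂ = 2  ✓
exchange: j₁=j₂, m₁=m₂ with (−1)^(j₁+j₂−J) = (−1)^2 = +1 — symmetry imposes no zero
value check: CG = −√(1/3) = -0.577350 ≠ 0

nonzero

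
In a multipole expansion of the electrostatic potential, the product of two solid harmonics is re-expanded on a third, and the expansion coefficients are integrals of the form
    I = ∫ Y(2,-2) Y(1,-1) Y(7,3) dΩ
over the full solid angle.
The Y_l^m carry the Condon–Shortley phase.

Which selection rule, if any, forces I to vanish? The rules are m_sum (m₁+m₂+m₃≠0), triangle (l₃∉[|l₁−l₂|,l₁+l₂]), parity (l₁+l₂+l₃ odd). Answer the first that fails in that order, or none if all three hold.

Σmᵢ = 0  ✓
l₃∈[|l₁−l₂|,l₁+l₂]=[1,3] required, l₃=7 fails  ✗
Σlᵢ = 10 ⇒ even

triangle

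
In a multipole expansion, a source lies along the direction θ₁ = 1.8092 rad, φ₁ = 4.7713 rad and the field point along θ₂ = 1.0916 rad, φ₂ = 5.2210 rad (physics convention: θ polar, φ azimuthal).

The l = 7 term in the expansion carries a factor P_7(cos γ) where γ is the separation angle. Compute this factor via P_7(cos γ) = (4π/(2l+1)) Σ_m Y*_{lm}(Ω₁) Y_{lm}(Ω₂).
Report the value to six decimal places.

0.238338

Addition theorem: P_7(cos γ) = (4π/15) Σ_m Y*_{lm}(Ω₁) Y_{lm}(Ω₂), m = −7…7:
  m=-7: (-0.163944+0.374763i) × (+0.088074+0.197921i) = -0.088612+0.000559i  (running Σ = -0.088612+0.000559i)
  m=-6: (+0.348965+0.128755i) × (+0.419459+0.037822i) = +0.141507+0.067206i  (running Σ = +0.052894+0.067765i)
  m=-5: (-0.025381+0.083661i) × (+0.200600-0.294138i) = +0.019517+0.024248i  (running Σ = +0.072411+0.092013i)
  m=-4: (+0.341802+0.082068i) × (+0.022182+0.044365i) = +0.003941+0.016985i  (running Σ = +0.076352+0.108997i)
  m=-3: (+0.004211-0.023576i) × (+0.352767+0.015872i) = +0.001860-0.008250i  (running Σ = +0.078211+0.100747i)
  m=-2: (+0.322561+0.038182i) × (+0.057387-0.092855i) = +0.022056-0.027760i  (running Σ = +0.100268+0.072987i)
  m=-1: (+0.003887-0.065899i) × (+0.150434+0.269818i) = +0.018365-0.008865i  (running Σ = +0.118633+0.064123i)
  m=0: (+0.314673-0.000000i) × (+0.150089+0.000000i) = +0.047229+0.000000i  (running Σ = +0.165862+0.064123i)
  m=1: (-0.003887-0.065899i) × (-0.150434+0.269818i) = +0.018365+0.008865i  (running Σ = +0.184227+0.072987i)
  m=2: (+0.322561-0.038182i) × (+0.057387+0.092855i) = +0.022056+0.027760i  (running Σ = +0.206284+0.100747i)
  m=3: (-0.004211-0.023576i) × (-0.352767+0.015872i) = +0.001860+0.008250i  (running Σ = +0.208143+0.108997i)
  m=4: (+0.341802-0.082068i) × (+0.022182-0.044365i) = +0.003941-0.016985i  (running Σ = +0.212084+0.092013i)
  m=5: (+0.025381+0.083661i) × (-0.200600-0.294138i) = +0.019517-0.024248i  (running Σ = +0.231601+0.067765i)
  m=6: (+0.348965-0.128755i) × (+0.419459-0.037822i) = +0.141507-0.067206i  (running Σ = +0.373107+0.000559i)
  m=7: (+0.163944+0.374763i) × (-0.088074+0.197921i) = -0.088612-0.000559i  (running Σ = +0.284495+0.000000i)
Accumulated sum +0.284495+0.000000i; after 4π/(2l+1) scaling, +0.238338+0.000000i ⇒ P_7 = 0.238338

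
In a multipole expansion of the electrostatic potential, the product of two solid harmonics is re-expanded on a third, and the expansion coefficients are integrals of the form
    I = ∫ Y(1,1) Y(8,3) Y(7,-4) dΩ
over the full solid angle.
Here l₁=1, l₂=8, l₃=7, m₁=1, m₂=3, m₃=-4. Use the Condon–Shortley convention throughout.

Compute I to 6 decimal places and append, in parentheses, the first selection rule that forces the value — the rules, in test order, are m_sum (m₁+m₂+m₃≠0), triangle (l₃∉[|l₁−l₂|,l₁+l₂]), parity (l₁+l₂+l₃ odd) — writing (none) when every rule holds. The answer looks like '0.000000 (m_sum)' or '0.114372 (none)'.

m-sum 0 ✓  L=16 even ✓  7≤7≤9 ✓
Π(2lᵢ+1) = 3×17×15 = 765
triangle coeff Δ(1,8,7) = 1/2040
Σ_t [1,1]: t=1:−1/25401600 = -1/25401600
(3j)²=8/255 [(1 8 7; 0 0 0)], sign=+1
Σ_t [0,0]: t=0:+1/479001600 = 1/479001600
(3j)²=1/204 [(1 8 7; 1 3 -4)], sign=-1
⇒ 4πI² = 2/17
I = (-1)√(2/17/(4π)) = -0.09675772
No selection rule forces the value: the integral is nonzero (none).

-0.096758 (none)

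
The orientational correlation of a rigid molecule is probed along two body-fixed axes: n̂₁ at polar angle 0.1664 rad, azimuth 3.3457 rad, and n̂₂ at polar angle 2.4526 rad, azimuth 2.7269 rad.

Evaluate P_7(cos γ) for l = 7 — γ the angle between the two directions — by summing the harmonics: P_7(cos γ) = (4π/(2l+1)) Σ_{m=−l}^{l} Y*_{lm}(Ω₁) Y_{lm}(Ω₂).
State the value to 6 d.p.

Addition theorem: P_7(cos γ) = (4π/15) Σ_m Y*_{lm}(Ω₁) Y_{lm}(Ω₂), m = −7…7:
  m=-7: Y*=-0.00000 - 0.00000j  Y=0.02040 - 0.00496j  product -0.00000 - 0.00000j
  m=-6: Y*=0.00001 + 0.00004j  Y=0.07572 - 0.05797j  product 0.00000 + 0.00000j
  m=-5: Y*=-0.00028 - 0.00045j  Y=0.12385 - 0.22528j  product -0.00014 + 0.00001j
  m=-4: Y*=0.00360 + 0.00383j  Y=0.03858 - 0.43746j  product 0.00181 - 0.00143j
  m=-3: Y*=-0.03047 - 0.02140j  Y=-0.13175 - 0.38880j  product -0.00431 + 0.01467j
  m=-2: Y*=0.16815 + 0.07273j  Y=-0.00740 - 0.00808j  product -0.00066 - 0.00190j
  m=-1: Y*=-0.54634 - 0.11309j  Y=0.35491 + 0.15624j  product -0.17624 - 0.12550j
  m=+0: Y*=0.70792 + 0.00000j  Y=0.13658 + 0.00000j  product 0.09669 + 0.00000j
  m=+1: Y*=0.54634 - 0.11309j  Y=-0.35491 + 0.15624j  product -0.17624 + 0.12550j
  m=+2: Y*=0.16815 - 0.07273j  Y=-0.00740 + 0.00808j  product -0.00066 + 0.00190j
  m=+3: Y*=0.03047 - 0.02140j  Y=0.13175 - 0.38880j  product -0.00431 - 0.01467j
  m=+4: Y*=0.00360 - 0.00383j  Y=0.03858 + 0.43746j  product 0.00181 + 0.00143j
  m=+5: Y*=0.00028 - 0.00045j  Y=-0.12385 - 0.22528j  product -0.00014 - 0.00001j
  m=+6: Y*=0.00001 - 0.00004j  Y=0.07572 + 0.05797j  product 0.00000 - 0.00000j
  m=+7: Y*=0.00000 - 0.00000j  Y=-0.02040 - 0.00496j  product -0.00000 + 0.00000j
Total Σ_m = -0.26235 + 0.00000j. Multiply by 0.837758: -0.21978 + 0.00000j. P_7(cos γ) = -0.219785

-0.219785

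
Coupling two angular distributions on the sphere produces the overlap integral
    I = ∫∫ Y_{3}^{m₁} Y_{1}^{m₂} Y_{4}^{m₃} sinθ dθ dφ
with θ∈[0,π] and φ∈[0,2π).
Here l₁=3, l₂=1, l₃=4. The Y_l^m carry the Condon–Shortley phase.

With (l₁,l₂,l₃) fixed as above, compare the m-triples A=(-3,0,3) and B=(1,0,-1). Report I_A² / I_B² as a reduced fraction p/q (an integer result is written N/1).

7/15

l's match ⇒ only the (l;m) 3-j factors differ between A and B.
A: triangle coeff Δ(3,1,4) = 1/252; Σ_t [0,0]: t=0:+1/720 = 1/720; (3j)²=1/36 [(3 1 4; -3 0 3)], sign=-1
B: triangle coeff Δ(3,1,4) = 1/252; Σ_t [0,0]: t=0:+1/48 = 1/48; (3j)²=5/84 [(3 1 4; 1 0 -1)], sign=-1
I_A²/I_B² = (1/36)/(5/84) = 7/15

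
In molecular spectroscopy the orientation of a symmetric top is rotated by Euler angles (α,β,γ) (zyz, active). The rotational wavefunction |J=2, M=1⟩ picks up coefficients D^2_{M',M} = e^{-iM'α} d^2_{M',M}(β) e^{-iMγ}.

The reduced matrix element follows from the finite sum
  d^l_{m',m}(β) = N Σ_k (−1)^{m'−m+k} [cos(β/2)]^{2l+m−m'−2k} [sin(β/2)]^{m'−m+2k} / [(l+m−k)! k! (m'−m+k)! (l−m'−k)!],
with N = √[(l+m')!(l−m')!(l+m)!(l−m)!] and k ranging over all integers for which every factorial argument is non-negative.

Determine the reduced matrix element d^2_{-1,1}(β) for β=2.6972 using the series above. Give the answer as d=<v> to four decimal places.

d=-0.7666

d^2_{-1,1}(β=2.6972) via the finite sum:
c=cos(2.697200/2)=0.220372, s=sin(2.697200/2)=0.975416; N=√[1·6·6·1]=6.000000
Admissible k: 2..3 (factorial args all ≥0)
  k=2: (−1)^0·6.0000/(2)·0.2204^2·0.9754^2 = +0.138617
  k=3: (−1)^1·6.0000/(6)·0.2204^0·0.9754^4 = -0.905230
d^2_{-1,1}(2.6972) = +0.138617 -0.905230 = -0.766614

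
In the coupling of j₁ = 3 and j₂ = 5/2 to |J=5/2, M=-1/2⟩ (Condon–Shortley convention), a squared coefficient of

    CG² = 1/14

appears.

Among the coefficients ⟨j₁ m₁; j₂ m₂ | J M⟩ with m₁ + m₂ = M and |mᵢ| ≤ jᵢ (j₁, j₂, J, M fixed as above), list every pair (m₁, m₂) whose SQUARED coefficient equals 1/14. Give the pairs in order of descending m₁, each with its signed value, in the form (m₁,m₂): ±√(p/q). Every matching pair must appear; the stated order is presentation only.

(-2,3/2): −√(1/14)

Admissible pairs with m₁+m₂ = M = -1/2: (-3,5/2), (-2,3/2), (-1,1/2), (0,-1/2), (1,-3/2), (2,-5/2)
  (m₁,m₂)=(2,-5/2): CG² = 5/14, CG = +√(5/14)
  (m₁,m₂)=(1,-3/2): CG² = 1/35, CG = −√(1/35)
  (m₁,m₂)=(0,-1/2): CG² = 8/105, CG = −√(8/105)
  (m₁,m₂)=(-1,1/2): CG² = 8/35, CG = +√(8/35)
  (m₁,m₂)=(-2,3/2): CG² = 1/14, CG = −√(1/14)   ← matches the target
  (m₁,m₂)=(-3,5/2): CG² = 5/21, CG = −√(5/21)
Pairs with CG² = 1/14: (-2,3/2): −√(1/14)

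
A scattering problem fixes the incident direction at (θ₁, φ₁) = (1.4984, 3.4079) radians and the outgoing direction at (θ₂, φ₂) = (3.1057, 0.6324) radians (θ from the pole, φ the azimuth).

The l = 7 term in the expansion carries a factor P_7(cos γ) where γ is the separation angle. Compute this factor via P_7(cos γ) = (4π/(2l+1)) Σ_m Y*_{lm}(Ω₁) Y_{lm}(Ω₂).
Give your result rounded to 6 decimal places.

Term-by-term m-sum for l=7 (normalisation 4π/15 = 0.837758):
  term(m=-7) = (0.000000, 0.000000)   from Y*(Ω₁)=(0.141964, -0.469969), Y(Ω₂)=(-0.000000, 0.000000)
  term(m=-6) = (0.000000, 0.000000)   from Y*(Ω₁)=(-0.003603, 0.133172), Y(Ω₂)=(0.000000, -0.000000)
  term(m=-5) = (-0.000000, -0.000000)   from Y*(Ω₁)=(0.079986, 0.327901), Y(Ω₂)=(-0.000000, 0.000000)
  term(m=-4) = (0.000000, -0.000002)   from Y*(Ω₁)=(-0.074588, -0.134745), Y(Ω₂)=(0.000010, 0.000007)
  term(m=-3) = (-0.000054, 0.000106)   from Y*(Ω₁)=(-0.203541, -0.209122), Y(Ω₂)=(-0.000131, -0.000386)
  term(m=-2) = (-0.001162, 0.001045)   from Y*(Ω₁)=(0.139934, 0.082482), Y(Ω₂)=(-0.002898, 0.009172)
  term(m=-1) = (0.037259, -0.014284)   from Y*(Ω₁)=(0.264723, 0.072213), Y(Ω₂)=(0.117300, -0.085957)
  term(m=+0) = (0.176846, 0.000000)   from Y*(Ω₁)=(-0.164826, -0.000000), Y(Ω₂)=(-1.072931, 0.000000)
  term(m=+1) = (0.037259, 0.014284)   from Y*(Ω₁)=(-0.264723, 0.072213), Y(Ω₂)=(-0.117300, -0.085957)
  term(m=+2) = (-0.001162, -0.001045)   from Y*(Ω₁)=(0.139934, -0.082482), Y(Ω₂)=(-0.002898, -0.009172)
  term(m=+3) = (-0.000054, -0.000106)   from Y*(Ω₁)=(0.203541, -0.209122), Y(Ω₂)=(0.000131, -0.000386)
  term(m=+4) = (0.000000, 0.000002)   from Y*(Ω₁)=(-0.074588, 0.134745), Y(Ω₂)=(0.000010, -0.000007)
  term(m=+5) = (-0.000000, 0.000000)   from Y*(Ω₁)=(-0.079986, 0.327901), Y(Ω₂)=(0.000000, 0.000000)
  term(m=+6) = (0.000000, -0.000000)   from Y*(Ω₁)=(-0.003603, -0.133172), Y(Ω₂)=(0.000000, 0.000000)
  term(m=+7) = (0.000000, -0.000000)   from Y*(Ω₁)=(-0.141964, -0.469969), Y(Ω₂)=(0.000000, 0.000000)
Accumulated sum (0.248933, -0.000000); after 4π/(2l+1) scaling, (0.208546, -0.000000) ⇒ P_7 = 0.208546

0.208546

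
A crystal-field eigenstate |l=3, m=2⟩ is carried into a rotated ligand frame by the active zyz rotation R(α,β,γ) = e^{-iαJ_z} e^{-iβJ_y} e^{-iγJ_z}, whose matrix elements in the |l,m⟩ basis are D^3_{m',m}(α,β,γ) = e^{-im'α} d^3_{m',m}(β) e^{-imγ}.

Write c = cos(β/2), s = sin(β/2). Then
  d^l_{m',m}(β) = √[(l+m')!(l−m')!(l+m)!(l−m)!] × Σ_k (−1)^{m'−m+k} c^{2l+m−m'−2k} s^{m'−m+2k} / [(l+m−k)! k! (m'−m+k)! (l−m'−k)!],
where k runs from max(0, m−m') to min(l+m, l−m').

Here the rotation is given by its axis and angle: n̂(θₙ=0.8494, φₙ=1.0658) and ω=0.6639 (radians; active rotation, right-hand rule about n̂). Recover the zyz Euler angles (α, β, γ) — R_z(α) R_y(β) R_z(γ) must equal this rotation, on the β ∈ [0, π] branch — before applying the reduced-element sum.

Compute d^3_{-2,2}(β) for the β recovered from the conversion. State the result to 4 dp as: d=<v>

Axis–angle → zyz. n̂ = (sinθₙcosφₙ, sinθₙsinφₙ, cosθₙ) = (+0.363281, +0.657156, +0.660434), ω = 0.6639.
R = I cosω + sinω [n̂]ₓ + (1−cosω) n̂n̂ᵀ gives
  R = [+0.815627, -0.356247, +0.455896; +0.457663, +0.879323, -0.131666; -0.353974, +0.316037, +0.880240]
β = atan2(√(R₁₃²+R₂₃²), R₃₃) = 0.494428; α = atan2(R₂₃, R₁₃) mod 2π = 6.002029; γ = atan2(R₃₂, −R₃₁) mod 2π = 0.728836
d^3_{-2,2}(β=0.4944) via the finite sum:
With c≡cos(β/2)=0.969598 and s≡sin(β/2)=0.244704, N=[1·120·120·1]^{1/2}=120.000000
Admissible k: 4..5 (factorial args all ≥0)
  k=4: (−1)^0·120.0000/(24)·0.9696^2·0.2447^4 = +0.016854
  k=5: (−1)^1·120.0000/(120)·0.9696^0·0.2447^6 = -0.000215
d^3_{-2,2}(0.4944) = +0.016854 -0.000215 = +0.016640

d=0.0166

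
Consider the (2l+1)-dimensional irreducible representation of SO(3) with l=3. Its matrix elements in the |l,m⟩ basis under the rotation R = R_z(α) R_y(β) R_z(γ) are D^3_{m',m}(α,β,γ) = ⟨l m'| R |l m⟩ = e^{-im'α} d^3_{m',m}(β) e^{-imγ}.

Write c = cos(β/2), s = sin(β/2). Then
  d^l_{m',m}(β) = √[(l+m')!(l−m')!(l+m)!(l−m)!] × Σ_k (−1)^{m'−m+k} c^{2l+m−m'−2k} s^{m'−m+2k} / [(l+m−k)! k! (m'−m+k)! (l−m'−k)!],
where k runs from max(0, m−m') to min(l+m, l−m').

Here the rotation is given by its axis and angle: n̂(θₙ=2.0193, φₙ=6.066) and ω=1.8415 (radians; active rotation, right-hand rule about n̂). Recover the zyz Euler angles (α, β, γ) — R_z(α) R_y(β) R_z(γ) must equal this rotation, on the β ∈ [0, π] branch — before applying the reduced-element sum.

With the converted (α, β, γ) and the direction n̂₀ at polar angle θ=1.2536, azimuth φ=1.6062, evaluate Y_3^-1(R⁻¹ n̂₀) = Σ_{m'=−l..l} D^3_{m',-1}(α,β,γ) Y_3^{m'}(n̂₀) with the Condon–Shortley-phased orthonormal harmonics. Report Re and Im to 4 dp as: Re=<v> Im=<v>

Re=-0.3212 Im=-0.0368

Axis–angle → zyz. n̂ = (sinθₙcosφₙ, sinθₙsinφₙ, cosθₙ) = (+0.879928, -0.194170, -0.433618), ω = 1.8415.
R = I cosω + sinω [n̂]ₓ + (1−cosω) n̂n̂ᵀ gives
  R = [+0.713912, +0.201282, -0.670682; -0.634371, -0.219626, -0.741174; -0.296484, +0.954594, -0.029106]
β = atan2(√(R₁₃²+R₂₃²), R₃₃) = 1.599906; α = atan2(R₂₃, R₁₃) mod 2π = 3.976878; γ = atan2(R₃₂, −R₃₁) mod 2π = 1.269656
Need the full column D^3_{m',-1} for m'=−3..3 at α=3.9769, β=1.5999, γ=1.2697.
cos(β/2)=0.696740, sin(β/2)=0.717323
d^3_{-3,-1}: single k=2 term ⇒ +0.469634;  D = +0.378390+0.278167i
d^3_{-2,-1}: k∈[1..2] ⇒ +0.372452 -0.789565 = -0.417113;  D = +0.408685-0.083427i
d^3_{-1,-1}: k∈[0..2] ⇒ +0.114400 -0.970072 +0.771175 = -0.084496;  D = -0.043017+0.072726i
d^3_{0,-1}: k∈[0..2] ⇒ -0.408000 +1.297388 -0.458392 = +0.430996;  D = +0.127838+0.411601i
d^3_{1,-1}: k∈[0..2] ⇒ +0.727554 -1.028234 +0.136235 = -0.164445;  D = +0.149174+0.069205i
d^3_{2,-1}: k∈[0..1] ⇒ -0.789565 +0.418452 = -0.371113;  D = -0.341685+0.144831i
d^3_{3,-1}: single k=0 term ⇒ +0.497792;  D = -0.163469+0.470185i
Y_3^{m'}(θ=1.2536,φ=1.6062) and Σ D·Y over m':
  (+0.3784+0.2782i)·(+0.0379+0.3558i)  (+0.4087-0.0834i)·(-0.2870+0.0204i)  (-0.0430+0.0727i)·(+0.0056+0.1576i)  (+0.1278+0.4116i)·(-0.2926+0.0000i)  (+0.1492+0.0692i)·(-0.0056+0.1576i)  (-0.3417+0.1448i)·(-0.2870-0.0204i)  (-0.1635+0.4702i)·(-0.0379+0.3558i)
Y_3^-1(R⁻¹ n̂) = -0.321156-0.036830i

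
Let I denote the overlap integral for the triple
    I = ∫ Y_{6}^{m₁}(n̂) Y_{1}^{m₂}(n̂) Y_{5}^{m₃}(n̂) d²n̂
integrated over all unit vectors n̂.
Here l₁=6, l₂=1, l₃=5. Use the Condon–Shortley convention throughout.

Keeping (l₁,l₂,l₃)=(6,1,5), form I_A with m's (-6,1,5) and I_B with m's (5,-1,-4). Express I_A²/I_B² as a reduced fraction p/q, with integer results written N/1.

Shared (l₁,l₂,l₃)=(6,1,5): N and (l;000)² cancel in I_A²/I_B².
A: Δ = 2!·10!·0!/13! = 1/858; Racah Σ t=2..2: t=2:+1/7257600 = 1/7257600; ⇒ 3j(6 1 5; -6 1 5)² = 1/13, sgn +1
B: Δ = 2!·10!·0!/13! = 1/858; Racah Σ t=0..0: t=0:+1/725760 = 1/725760; ⇒ 3j(6 1 5; 5 -1 -4)² = 5/78, sgn -1
I_A²/I_B² = (1/13)/(5/78) = 6/5

6/5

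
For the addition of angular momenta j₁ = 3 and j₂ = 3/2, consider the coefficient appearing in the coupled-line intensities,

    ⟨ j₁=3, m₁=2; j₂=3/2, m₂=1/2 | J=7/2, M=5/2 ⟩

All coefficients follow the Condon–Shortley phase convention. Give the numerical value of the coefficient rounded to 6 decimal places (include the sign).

+√(1/7) ≈ +0.377964

√[8·1!5!2!/9! · 5!1!2!1!6!1!] = √(6400/7)
  +(−1)^0/∏(0,1,1,2,4,0)! = 1/48  (running 1/48)
  +(−1)^1/∏(1,0,0,1,5,1)! = -1/120  (running 1/80)
⟨..|..⟩ = √(6400/7)·(1/80) = +0.377964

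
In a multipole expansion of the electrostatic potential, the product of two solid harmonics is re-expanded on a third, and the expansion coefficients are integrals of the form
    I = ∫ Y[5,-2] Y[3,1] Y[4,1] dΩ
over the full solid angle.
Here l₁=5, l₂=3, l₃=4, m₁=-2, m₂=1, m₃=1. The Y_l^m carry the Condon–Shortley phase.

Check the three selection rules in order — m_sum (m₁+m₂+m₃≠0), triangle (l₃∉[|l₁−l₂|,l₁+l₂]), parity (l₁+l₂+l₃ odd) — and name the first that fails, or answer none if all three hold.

m₁+m₂+m₃ = -2 + 1 + 1 = 0  ✓
triangle: |5−3|=2 ≤ l₃=4 ≤ 5+3=8  ✓
parity: l₁+l₂+l₃ = 12 is even  ✓

none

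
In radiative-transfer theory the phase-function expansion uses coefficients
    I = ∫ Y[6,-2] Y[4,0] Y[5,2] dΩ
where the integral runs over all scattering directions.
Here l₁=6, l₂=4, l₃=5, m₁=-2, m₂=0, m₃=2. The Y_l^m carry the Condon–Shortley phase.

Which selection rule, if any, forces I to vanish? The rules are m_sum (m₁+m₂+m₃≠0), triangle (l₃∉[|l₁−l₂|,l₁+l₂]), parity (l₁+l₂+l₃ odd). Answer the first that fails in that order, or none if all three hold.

azimuthal sum: -2 + 0 + 2 = 0  ✓
2 ≤ 5 ≤ 10 (triangle on l)  ✓
L = 6 + 4 + 5 = 15 (odd)  ✗

parity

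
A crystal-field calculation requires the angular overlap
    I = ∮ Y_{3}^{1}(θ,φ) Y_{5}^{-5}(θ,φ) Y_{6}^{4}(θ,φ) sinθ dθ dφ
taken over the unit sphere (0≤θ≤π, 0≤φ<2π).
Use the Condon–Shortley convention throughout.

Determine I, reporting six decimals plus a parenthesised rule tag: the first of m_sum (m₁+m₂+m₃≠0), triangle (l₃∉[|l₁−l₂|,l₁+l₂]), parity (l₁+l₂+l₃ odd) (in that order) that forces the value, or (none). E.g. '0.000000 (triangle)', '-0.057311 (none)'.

-0.152880 (none)

Rules hold: Σm=0, L=14 even, 2≤6≤8.
N = 7·11·13 = 1001
Δ = 2!·4!·8!/15! = 1/675675
Racah Σ t=0..2: t=0:+1/8640 t=1:−1/2304 t=2:+1/8640 = -7/34560
⇒ 3j(3 5 6; 0 0 0)² = 7/429, sgn -1
Racah Σ t=0..0: t=0:+1/322560 = 1/322560
⇒ 3j(3 5 6; 1 -5 4)² = 18/1001, sgn +1
4πI² = N·(3j₀)²·(3jₘ)² = 42/143
I = -1·√(0.293706/4π) = -0.15288036
No selection rule forces the value: the integral is nonzero (none).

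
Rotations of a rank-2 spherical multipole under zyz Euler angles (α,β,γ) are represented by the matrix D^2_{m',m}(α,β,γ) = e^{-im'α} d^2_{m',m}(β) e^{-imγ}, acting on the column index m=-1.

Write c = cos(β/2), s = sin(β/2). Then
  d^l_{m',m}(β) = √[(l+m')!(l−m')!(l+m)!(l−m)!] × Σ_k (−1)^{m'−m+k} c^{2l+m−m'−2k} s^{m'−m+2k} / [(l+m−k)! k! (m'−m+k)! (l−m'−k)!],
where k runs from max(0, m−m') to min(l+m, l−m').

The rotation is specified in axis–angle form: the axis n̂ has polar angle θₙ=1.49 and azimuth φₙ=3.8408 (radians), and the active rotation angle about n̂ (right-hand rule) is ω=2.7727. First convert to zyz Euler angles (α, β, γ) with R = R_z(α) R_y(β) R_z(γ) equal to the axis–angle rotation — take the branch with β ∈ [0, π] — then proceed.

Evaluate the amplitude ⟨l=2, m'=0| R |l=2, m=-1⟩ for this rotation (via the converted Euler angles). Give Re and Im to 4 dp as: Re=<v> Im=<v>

Re=-0.1266 Im=-0.4228

Axis–angle → zyz. n̂ = (sinθₙcosφₙ, sinθₙsinφₙ, cosθₙ) = (-0.762856, -0.641512, +0.080708), ω = 2.7727.
R = I cosω + sinω [n̂]ₓ + (1−cosω) n̂n̂ᵀ gives
  R = [+0.192021, +0.916738, -0.350314; +0.974942, -0.137338, +0.175005; +0.112322, -0.375140, -0.920138]
β = atan2(√(R₁₃²+R₂₃²), R₃₃) = 2.739228; α = atan2(R₂₃, R₁₃) mod 2π = 2.678292; γ = atan2(R₃₂, −R₃₁) mod 2π = 4.421470
First d^2_{0,-1}(β=2.7392), then the phase factors e^{-i(0)α} and e^{-i(-1)γ}:
Half-angle: c=0.199828, s=0.979831. N=√(2·2·1·6)=4.898979
k∈{0,1} keeps every argument non-negative
  k=0: (−1)^1·4.8990/(2)·0.1998^3·0.9798^1 = -0.019151
  k=1: (−1)^2·4.8990/(2)·0.1998^1·0.9798^3 = +0.460453
d^2_{0,-1}(2.7392) = -0.019151 +0.460453 = +0.441302
Phases: e^{-i·(0)·2.6783}=+1.000000+0.000000i, e^{-i·(-1)·4.4215}=-0.286832-0.957981i ⇒ D=-0.126580-0.422758i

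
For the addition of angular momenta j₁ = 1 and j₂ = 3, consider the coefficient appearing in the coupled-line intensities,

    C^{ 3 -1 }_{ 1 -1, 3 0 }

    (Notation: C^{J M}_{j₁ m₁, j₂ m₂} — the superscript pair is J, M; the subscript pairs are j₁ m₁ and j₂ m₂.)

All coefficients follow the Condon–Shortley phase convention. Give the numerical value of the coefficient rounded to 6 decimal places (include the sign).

√[7·1!1!5!/8! · 0!2!3!3!2!4!] = √(72)
  +(−1)^1/∏(1,0,1,2,0,3)! = -1/12  (running -1/12)
⟨..|..⟩ = √(72)·(-1/12) = -0.707107

-0.707107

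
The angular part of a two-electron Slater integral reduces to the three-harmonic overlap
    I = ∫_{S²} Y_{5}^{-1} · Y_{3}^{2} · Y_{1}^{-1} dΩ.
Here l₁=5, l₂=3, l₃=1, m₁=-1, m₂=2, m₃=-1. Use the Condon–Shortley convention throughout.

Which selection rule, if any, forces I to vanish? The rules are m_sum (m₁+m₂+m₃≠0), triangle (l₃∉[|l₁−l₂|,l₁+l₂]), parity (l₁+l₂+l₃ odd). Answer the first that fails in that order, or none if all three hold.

azimuthal sum: -1 + 2 − 1 = 0  ✓
l₃ must lie in [2,8]; have l₃=1  ✗
L = 5 + 3 + 1 = 9 (odd)

triangle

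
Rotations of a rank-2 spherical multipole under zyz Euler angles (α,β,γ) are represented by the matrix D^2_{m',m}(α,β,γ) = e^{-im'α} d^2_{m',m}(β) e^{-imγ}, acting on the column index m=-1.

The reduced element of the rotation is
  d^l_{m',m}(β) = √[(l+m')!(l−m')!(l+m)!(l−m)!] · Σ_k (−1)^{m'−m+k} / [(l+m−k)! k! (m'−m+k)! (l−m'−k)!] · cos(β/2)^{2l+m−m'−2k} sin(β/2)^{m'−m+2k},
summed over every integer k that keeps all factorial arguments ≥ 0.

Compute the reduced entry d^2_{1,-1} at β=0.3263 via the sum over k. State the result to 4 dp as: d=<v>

d=0.0764

d^2_{1,-1}(β=0.3263) via the finite sum:
c=cos(0.326300/2)=0.986721, s=sin(0.326300/2)=0.162427; N=√[6·1·1·6]=6.000000
k∈{0,1} keeps every argument non-negative
  k=0: (−1)^2·6.0000/(2)·0.9867^2·0.1624^2 = +0.077060
  k=1: (−1)^3·6.0000/(6)·0.9867^0·0.1624^4 = -0.000696
d^2_{1,-1}(0.3263) = +0.077060 -0.000696 = +0.076364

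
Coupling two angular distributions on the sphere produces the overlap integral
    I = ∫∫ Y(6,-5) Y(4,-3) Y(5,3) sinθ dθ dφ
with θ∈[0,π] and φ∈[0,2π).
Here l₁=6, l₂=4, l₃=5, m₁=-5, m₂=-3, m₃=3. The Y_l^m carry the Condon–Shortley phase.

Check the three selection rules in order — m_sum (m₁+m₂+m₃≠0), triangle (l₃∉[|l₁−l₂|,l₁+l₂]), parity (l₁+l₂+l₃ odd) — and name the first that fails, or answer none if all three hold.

m_sum

Σmᵢ = -5  ✗
l₃∈[|l₁−l₂|,l₁+l₂]=[2,10], have l₃=5
Σlᵢ = 15 ⇒ odd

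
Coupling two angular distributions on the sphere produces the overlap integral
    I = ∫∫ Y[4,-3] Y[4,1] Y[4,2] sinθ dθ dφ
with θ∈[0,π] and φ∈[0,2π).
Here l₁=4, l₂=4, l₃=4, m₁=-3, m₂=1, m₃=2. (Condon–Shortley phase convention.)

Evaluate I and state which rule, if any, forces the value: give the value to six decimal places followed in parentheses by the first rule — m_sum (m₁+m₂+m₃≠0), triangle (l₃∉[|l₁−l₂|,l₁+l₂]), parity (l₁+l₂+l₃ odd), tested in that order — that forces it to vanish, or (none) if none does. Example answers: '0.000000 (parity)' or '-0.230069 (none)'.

-0.063661 (none)

Checks pass: Σm=0; 12 even; l₃=4∈[0,8].
(2·4+1)(2·4+1)(2·4+1) = 729
Δ: 4! 4! 4! / 13! → 1/450450
sum: t=0:+1/13824 t=1:−1/216 t=2:+1/64 t=3:−1/216 t=4:+1/13824 = 5/768
3j²(4 4 4; 0 0 0) = Δ·Π!·Σ² = 18/1001  (sign +1)
sum: t=3:−1/576 t=4:+1/864 = -1/1728
3j²(4 4 4; -3 1 2) = Δ·Π!·Σ² = 5/1287  (sign -1)
combine: 4πI² = 729·18/1001·5/1287 = 7290/143143
take √, sign -1: I = -0.06366105
No selection rule forces the value: the integral is nonzero (none).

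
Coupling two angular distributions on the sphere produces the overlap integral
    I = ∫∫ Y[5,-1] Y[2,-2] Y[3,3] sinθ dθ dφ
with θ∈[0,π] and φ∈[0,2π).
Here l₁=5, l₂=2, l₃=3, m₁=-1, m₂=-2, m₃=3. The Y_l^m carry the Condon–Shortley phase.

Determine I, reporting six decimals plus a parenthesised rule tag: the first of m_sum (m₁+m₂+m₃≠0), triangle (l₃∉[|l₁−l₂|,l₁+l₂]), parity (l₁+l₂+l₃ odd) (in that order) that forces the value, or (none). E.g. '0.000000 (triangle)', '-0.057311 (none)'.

Checks pass: Σm=0; 10 even; l₃=3∈[3,7].
(2·5+1)(2·2+1)(2·3+1) = 385
Δ: 4! 6! 0! / 11! → 1/2310
sum: t=2:+1/144 = 1/144
3j²(5 2 3; 0 0 0) = Δ·Π!·Σ² = 10/231  (sign -1)
sum: t=0:+1/17280 = 1/17280
3j²(5 2 3; -1 -2 3) = Δ·Π!·Σ² = 1/2310  (sign +1)
combine: 4πI² = 385·10/231·1/2310 = 5/693
take √, sign -1: I = -0.02396147
No selection rule forces the value: the integral is nonzero (none).

-0.023961 (none)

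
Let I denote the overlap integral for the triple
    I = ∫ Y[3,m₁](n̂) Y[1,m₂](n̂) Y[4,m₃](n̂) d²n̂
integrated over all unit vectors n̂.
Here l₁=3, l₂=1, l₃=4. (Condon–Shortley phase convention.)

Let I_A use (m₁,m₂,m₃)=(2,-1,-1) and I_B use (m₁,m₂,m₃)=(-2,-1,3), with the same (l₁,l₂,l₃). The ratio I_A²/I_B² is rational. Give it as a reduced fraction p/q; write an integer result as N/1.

Shared (l₁,l₂,l₃)=(3,1,4): N and (l;000)² cancel in I_A²/I_B².
A: Δ = 0!·6!·2!/9! = 1/252; Racah Σ t=0..0: t=0:+1/240 = 1/240; ⇒ 3j(3 1 4; 2 -1 -1)² = 1/84, sgn -1
B: Δ = 0!·6!·2!/9! = 1/252; Racah Σ t=0..0: t=0:+1/240 = 1/240; ⇒ 3j(3 1 4; -2 -1 3)² = 1/12, sgn -1
I_A²/I_B² = (1/84)/(1/12) = 1/7

1/7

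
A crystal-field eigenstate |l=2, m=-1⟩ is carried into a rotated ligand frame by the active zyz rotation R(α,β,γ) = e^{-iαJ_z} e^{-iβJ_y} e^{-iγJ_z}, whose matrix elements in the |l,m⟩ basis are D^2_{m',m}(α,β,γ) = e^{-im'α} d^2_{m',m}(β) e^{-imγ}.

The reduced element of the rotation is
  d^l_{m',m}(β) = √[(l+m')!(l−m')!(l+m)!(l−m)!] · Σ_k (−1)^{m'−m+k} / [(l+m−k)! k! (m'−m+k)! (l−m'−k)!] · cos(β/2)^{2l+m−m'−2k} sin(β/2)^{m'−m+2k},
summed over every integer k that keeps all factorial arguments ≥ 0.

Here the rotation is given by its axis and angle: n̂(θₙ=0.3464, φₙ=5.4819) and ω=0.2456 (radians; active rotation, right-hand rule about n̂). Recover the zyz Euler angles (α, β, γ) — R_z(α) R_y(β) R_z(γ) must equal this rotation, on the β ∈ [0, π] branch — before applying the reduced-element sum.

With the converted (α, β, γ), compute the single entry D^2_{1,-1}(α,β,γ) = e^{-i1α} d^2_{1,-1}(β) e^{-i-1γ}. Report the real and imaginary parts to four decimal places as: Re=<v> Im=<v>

Axis–angle → zyz. n̂ = (sinθₙcosφₙ, sinθₙsinφₙ, cosθₙ) = (+0.236228, -0.243856, +0.940601), ω = 0.2456.
R = I cosω + sinω [n̂]ₓ + (1−cosω) n̂n̂ᵀ gives
  R = [+0.971666, -0.230425, -0.052623; +0.226968, +0.971776, -0.064319; +0.065959, +0.050553, +0.996541]
β = atan2(√(R₁₃²+R₂₃²), R₃₃) = 0.083199; α = atan2(R₂₃, R₁₃) mod 2π = 4.026676; γ = atan2(R₃₂, −R₃₁) mod 2π = 2.487654
Split into d^2_{1,-1}(β=0.0832) × two z-phases.
c=cos(0.083199/2)=0.999135, s=sin(0.083199/2)=0.041588; N=√[6·1·1·6]=6.000000
k: max(0,(-1)−(1))=0 … min(2+(-1),2−(1))=1
  k=0: (−1)^2·6.0000/(2)·0.9991^2·0.0416^2 = +0.005180
  k=1: (−1)^3·6.0000/(6)·0.9991^0·0.0416^4 = -0.000003
d^2_{1,-1}(0.0832) = +0.005180 -0.000003 = +0.005177
Attach z-rotation phases: D = e^{-i(1)(4.0267)}·(+0.005177)·e^{-i(-1)(2.4877)} = +0.000164-0.005174i

Re=0.0002 Im=-0.0052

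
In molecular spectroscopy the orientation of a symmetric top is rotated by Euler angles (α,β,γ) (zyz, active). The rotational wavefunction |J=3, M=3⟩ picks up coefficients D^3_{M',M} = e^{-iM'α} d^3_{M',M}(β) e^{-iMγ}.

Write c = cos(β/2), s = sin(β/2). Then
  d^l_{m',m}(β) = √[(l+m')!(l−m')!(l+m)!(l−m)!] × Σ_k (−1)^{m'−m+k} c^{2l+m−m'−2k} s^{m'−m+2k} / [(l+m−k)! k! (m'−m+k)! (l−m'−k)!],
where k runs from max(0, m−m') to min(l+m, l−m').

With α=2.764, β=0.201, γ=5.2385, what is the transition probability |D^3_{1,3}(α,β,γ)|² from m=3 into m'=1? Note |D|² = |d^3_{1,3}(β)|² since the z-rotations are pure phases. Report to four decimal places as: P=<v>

P=0.0015

D^3_{1,3}(2.7640,0.2010,5.2385) = e^{-i·1·2.7640}·d^3_{1,3}(0.2010)·e^{-i·3·5.2385}. Compute d first:
With c≡cos(β/2)=0.994954 and s≡sin(β/2)=0.100331, N=[24·2·720·1]^{1/2}=185.903201
Admissible k: 2..2 (factorial args all ≥0)
  k=2: (−1)^0·185.9032/(48)·0.9950^4·0.1003^2 = +0.038206
d^3_{1,3}(0.2010) = +0.038206
|D^3_{1,3}|² = |d^3_{1,3}(β)|² = (+0.038206)² = 0.001460 (the z-rotation phases have unit modulus)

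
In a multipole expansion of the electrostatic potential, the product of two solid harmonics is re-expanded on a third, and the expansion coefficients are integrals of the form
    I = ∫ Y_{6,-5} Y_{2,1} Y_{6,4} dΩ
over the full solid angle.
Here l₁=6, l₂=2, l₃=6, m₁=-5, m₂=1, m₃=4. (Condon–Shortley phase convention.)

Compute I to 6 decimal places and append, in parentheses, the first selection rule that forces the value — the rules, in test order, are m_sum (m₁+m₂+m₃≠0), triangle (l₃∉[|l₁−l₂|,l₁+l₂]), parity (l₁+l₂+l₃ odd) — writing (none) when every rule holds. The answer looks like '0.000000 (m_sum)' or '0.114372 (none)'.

Checks pass: Σm=0; 14 even; l₃=6∈[4,8].
(2·6+1)(2·2+1)(2·6+1) = 845
Δ: 2! 10! 2! / 15! → 1/90090
sum: t=0:+1/69120 t=1:−1/14400 t=2:+1/69120 = -7/172800
3j²(6 2 6; 0 0 0) = Δ·Π!·Σ² = 14/715  (sign -1)
sum: t=1:−1/7257600 t=2:+1/725760 = 1/806400
3j²(6 2 6; -5 1 4) = Δ·Π!·Σ² = 27/910  (sign +1)
combine: 4πI² = 845·14/715·27/910 = 27/55
take √, sign -1: I = -0.19764945
No selection rule forces the value: the integral is nonzero (none).

-0.197649 (none)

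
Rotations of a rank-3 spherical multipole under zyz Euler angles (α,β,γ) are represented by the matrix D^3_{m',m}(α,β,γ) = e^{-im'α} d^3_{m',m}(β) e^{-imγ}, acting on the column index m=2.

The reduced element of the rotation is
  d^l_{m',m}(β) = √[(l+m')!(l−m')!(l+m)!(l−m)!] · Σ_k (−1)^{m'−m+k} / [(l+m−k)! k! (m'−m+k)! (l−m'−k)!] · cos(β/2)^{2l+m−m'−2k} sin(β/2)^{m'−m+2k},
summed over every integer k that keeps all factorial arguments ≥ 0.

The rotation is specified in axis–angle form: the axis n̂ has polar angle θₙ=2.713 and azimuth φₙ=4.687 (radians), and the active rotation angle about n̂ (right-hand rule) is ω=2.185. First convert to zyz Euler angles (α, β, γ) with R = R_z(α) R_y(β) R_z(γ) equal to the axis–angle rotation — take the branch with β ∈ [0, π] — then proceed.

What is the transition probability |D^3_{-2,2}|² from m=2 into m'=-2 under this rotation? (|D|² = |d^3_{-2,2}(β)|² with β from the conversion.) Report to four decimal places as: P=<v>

P=0.0060

Axis–angle → zyz. n̂ = (sinθₙcosφₙ, sinθₙsinφₙ, cosθₙ) = (-0.010550, -0.415457, -0.909552), ω = 2.1850.
R = I cosω + sinω [n̂]ₓ + (1−cosω) n̂n̂ᵀ gives
  R = [-0.576132, +0.750224, -0.324399; -0.736406, -0.304230, +0.604277; +0.354652, +0.587033, +0.727746]
β = atan2(√(R₁₃²+R₂₃²), R₃₃) = 0.755766; α = atan2(R₂₃, R₁₃) mod 2π = 2.063478; γ = atan2(R₃₂, −R₃₁) mod 2π = 2.114256
Split into d^3_{-2,2}(β=0.7558) × two z-phases.
With c≡cos(β/2)=0.929448 and s≡sin(β/2)=0.368954, N=[1·120·120·1]^{1/2}=120.000000
Admissible k: 4..5 (factorial args all ≥0)
  k=4: (−1)^0·120.0000/(24)·0.9294^2·0.3690^4 = +0.080040
  k=5: (−1)^1·120.0000/(120)·0.9294^0·0.3690^6 = -0.002522
d^3_{-2,2}(0.7558) = +0.080040 -0.002522 = +0.077518
|D^3_{-2,2}|² = |d^3_{-2,2}(β)|² = (+0.077518)² = 0.006009 (the z-rotation phases have unit modulus)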